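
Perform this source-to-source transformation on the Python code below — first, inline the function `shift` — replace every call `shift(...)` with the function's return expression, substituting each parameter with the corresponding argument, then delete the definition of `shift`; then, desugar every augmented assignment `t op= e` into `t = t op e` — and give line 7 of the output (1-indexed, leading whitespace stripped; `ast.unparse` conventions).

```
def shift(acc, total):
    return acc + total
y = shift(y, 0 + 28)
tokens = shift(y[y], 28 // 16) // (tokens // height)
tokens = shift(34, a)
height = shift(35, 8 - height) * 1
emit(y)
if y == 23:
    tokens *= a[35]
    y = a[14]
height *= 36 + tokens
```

Transformed code:
y = y + (0 + 28)
tokens = (y[y] + 28 // 16) // (tokens // height)
tokens = 34 + a
height = (35 + (8 - height)) * 1
emit(y)
if y == 23:
    tokens = tokens * a[35]
    y = a[14]
height = height * (36 + tokens)

tokens = tokens * a[35]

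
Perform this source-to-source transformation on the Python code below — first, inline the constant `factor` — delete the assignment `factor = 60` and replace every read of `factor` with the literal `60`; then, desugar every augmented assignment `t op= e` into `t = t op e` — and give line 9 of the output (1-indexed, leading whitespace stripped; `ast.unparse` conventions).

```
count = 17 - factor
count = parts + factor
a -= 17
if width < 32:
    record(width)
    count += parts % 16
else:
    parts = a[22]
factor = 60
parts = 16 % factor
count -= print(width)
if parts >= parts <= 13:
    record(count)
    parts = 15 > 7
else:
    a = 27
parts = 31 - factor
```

parts = 16 % 60

Transformed code:
count = 17 - 60
count = parts + 60
a = a - 17
if width < 32:
    record(width)
    count = count + parts % 16
else:
    parts = a[22]
parts = 16 % 60
count = count - print(width)
if parts >= parts <= 13:
    record(count)
    parts = 15 > 7
else:
    a = 27
parts = 31 - 60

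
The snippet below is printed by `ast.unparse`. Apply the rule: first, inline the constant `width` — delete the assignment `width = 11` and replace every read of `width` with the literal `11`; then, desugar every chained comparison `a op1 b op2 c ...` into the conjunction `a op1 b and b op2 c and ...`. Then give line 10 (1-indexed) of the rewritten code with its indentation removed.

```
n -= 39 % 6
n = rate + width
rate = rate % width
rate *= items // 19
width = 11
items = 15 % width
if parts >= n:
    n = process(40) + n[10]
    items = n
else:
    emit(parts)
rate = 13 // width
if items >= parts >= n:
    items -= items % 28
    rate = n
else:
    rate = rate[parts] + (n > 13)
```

emit(parts)

Transformed code:
n -= 39 % 6
n = rate + 11
rate = rate % 11
rate *= items // 19
items = 15 % 11
if parts >= n:
    n = process(40) + n[10]
    items = n
else:
    emit(parts)
rate = 13 // 11
if items >= parts and parts >= n:
    items -= items % 28
    rate = n
else:
    rate = rate[parts] + (n > 13)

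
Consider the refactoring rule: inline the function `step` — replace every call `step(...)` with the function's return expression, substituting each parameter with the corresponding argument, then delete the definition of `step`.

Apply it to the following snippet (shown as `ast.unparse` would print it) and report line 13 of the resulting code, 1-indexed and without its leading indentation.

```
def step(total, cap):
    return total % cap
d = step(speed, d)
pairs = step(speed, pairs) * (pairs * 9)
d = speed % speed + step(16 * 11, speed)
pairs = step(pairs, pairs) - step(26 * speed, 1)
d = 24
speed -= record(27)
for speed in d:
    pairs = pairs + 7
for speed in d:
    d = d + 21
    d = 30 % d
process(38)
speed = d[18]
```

speed = d[18]

Transformed code:
d = speed % d
pairs = speed % pairs * (pairs * 9)
d = speed % speed + 16 * 11 % speed
pairs = pairs % pairs - 26 * speed % 1
d = 24
speed -= record(27)
for speed in d:
    pairs = pairs + 7
for speed in d:
    d = d + 21
    d = 30 % d
process(38)
speed = d[18]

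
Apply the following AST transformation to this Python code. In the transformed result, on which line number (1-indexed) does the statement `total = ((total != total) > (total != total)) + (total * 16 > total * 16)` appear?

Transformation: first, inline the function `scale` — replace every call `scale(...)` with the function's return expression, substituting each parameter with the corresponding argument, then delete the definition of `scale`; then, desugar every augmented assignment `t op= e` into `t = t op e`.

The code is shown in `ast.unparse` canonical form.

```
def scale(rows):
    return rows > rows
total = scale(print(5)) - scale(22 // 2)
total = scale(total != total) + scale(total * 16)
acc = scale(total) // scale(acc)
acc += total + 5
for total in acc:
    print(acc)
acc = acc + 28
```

2

Transformed code:
total = (print(5) > print(5)) - (22 // 2 > 22 // 2)
total = ((total != total) > (total != total)) + (total * 16 > total * 16)
acc = (total > total) // (acc > acc)
acc = acc + (total + 5)
for total in acc:
    print(acc)
acc = acc + 28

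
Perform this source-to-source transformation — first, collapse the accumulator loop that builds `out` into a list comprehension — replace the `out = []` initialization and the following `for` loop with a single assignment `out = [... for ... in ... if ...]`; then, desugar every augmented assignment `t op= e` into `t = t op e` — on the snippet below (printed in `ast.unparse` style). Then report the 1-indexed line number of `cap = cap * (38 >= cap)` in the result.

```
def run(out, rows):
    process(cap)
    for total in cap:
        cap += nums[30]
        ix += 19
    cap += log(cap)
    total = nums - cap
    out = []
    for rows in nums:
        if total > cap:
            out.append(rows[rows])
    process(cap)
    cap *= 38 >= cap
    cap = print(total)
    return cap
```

10

Transformed code:
def run(out, rows):
    process(cap)
    for total in cap:
        cap = cap + nums[30]
        ix = ix + 19
    cap = cap + log(cap)
    total = nums - cap
    out = [rows[rows] for rows in nums if total > cap]
    process(cap)
    cap = cap * (38 >= cap)
    cap = print(total)
    return cap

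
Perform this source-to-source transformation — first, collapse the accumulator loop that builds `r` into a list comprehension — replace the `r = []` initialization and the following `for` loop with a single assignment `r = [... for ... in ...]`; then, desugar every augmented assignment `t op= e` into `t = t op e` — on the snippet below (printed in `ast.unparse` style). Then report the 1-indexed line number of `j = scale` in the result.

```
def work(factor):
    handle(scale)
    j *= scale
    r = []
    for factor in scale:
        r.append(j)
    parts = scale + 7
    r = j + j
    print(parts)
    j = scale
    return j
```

Transformed code:
def work(factor):
    handle(scale)
    j = j * scale
    r = [j for factor in scale]
    parts = scale + 7
    r = j + j
    print(parts)
    j = scale
    return j

8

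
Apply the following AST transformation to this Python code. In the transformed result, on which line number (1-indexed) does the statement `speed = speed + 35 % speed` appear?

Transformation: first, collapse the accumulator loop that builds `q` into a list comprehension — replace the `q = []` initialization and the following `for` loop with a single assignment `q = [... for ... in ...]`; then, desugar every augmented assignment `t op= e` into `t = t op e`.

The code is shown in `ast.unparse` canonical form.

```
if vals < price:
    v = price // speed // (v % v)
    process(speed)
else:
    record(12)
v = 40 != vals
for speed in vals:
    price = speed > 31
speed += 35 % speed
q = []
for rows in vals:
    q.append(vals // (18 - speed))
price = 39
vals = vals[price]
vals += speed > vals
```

Transformed code:
if vals < price:
    v = price // speed // (v % v)
    process(speed)
else:
    record(12)
v = 40 != vals
for speed in vals:
    price = speed > 31
speed = speed + 35 % speed
q = [vals // (18 - speed) for rows in vals]
price = 39
vals = vals[price]
vals = vals + (speed > vals)

9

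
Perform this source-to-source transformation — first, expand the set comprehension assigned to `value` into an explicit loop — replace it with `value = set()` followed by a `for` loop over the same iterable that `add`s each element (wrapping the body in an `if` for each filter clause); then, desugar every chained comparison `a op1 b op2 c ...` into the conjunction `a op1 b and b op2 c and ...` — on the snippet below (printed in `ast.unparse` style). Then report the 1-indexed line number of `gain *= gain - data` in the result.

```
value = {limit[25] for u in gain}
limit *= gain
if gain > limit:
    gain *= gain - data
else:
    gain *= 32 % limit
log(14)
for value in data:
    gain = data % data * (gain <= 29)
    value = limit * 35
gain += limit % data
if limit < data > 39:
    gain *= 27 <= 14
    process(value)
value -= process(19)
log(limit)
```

Transformed code:
value = set()
for u in gain:
    value.add(limit[25])
limit *= gain
if gain > limit:
    gain *= gain - data
else:
    gain *= 32 % limit
log(14)
for value in data:
    gain = data % data * (gain <= 29)
    value = limit * 35
gain += limit % data
if limit < data and data > 39:
    gain *= 27 <= 14
    process(value)
value -= process(19)
log(limit)

6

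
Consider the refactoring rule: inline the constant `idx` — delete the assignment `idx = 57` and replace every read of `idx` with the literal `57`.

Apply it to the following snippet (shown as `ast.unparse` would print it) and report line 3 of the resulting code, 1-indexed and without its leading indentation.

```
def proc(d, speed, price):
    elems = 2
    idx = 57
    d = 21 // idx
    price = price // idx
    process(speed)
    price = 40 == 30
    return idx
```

Transformed code:
def proc(d, speed, price):
    elems = 2
    d = 21 // 57
    price = price // 57
    process(speed)
    price = 40 == 30
    return 57

d = 21 // 57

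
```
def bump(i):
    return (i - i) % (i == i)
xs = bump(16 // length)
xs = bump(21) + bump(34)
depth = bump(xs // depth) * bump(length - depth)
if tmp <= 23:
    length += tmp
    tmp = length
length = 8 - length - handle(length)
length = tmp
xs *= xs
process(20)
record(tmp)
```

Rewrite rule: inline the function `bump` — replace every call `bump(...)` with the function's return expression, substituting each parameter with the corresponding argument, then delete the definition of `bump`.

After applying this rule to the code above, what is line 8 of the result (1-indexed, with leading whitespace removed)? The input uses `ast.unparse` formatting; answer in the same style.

Transformed code:
xs = (16 // length - 16 // length) % (16 // length == 16 // length)
xs = (21 - 21) % (21 == 21) + (34 - 34) % (34 == 34)
depth = (xs // depth - xs // depth) % (xs // depth == xs // depth) * ((length - depth - (length - depth)) % (length - depth == length - depth))
if tmp <= 23:
    length += tmp
    tmp = length
length = 8 - length - handle(length)
length = tmp
xs *= xs
process(20)
record(tmp)

length = tmp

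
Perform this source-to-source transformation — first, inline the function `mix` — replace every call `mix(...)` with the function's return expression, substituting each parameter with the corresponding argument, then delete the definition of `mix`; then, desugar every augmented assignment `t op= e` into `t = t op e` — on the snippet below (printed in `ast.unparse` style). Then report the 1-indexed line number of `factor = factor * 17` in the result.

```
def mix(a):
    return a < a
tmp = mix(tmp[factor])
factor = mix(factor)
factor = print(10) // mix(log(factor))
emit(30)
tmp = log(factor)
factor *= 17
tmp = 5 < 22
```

6

Transformed code:
tmp = tmp[factor] < tmp[factor]
factor = factor < factor
factor = print(10) // (log(factor) < log(factor))
emit(30)
tmp = log(factor)
factor = factor * 17
tmp = 5 < 22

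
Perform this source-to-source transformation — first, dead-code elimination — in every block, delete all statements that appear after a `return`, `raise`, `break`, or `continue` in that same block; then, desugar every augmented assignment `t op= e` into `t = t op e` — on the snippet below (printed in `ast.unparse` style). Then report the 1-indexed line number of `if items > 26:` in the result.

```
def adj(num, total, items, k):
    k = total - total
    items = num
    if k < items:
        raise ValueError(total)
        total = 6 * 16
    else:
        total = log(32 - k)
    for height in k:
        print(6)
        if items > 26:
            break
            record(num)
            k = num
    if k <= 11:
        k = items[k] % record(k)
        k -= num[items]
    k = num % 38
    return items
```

10

Transformed code:
def adj(num, total, items, k):
    k = total - total
    items = num
    if k < items:
        raise ValueError(total)
    else:
        total = log(32 - k)
    for height in k:
        print(6)
        if items > 26:
            break
    if k <= 11:
        k = items[k] % record(k)
        k = k - num[items]
    k = num % 38
    return items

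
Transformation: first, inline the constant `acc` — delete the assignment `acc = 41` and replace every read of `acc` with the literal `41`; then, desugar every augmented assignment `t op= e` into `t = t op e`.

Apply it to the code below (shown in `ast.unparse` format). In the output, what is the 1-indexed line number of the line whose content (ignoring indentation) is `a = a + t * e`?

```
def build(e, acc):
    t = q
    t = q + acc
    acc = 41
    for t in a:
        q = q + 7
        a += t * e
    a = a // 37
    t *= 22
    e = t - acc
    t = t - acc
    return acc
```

6

Transformed code:
def build(e, acc):
    t = q
    t = q + 41
    for t in a:
        q = q + 7
        a = a + t * e
    a = a // 37
    t = t * 22
    e = t - 41
    t = t - 41
    return 41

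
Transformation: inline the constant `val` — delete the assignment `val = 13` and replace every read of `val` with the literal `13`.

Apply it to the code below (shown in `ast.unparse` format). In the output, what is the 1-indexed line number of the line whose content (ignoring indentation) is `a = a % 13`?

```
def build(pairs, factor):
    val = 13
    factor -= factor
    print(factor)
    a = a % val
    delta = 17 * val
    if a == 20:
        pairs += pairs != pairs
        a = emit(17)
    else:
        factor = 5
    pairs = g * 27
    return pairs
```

Transformed code:
def build(pairs, factor):
    factor -= factor
    print(factor)
    a = a % 13
    delta = 17 * 13
    if a == 20:
        pairs += pairs != pairs
        a = emit(17)
    else:
        factor = 5
    pairs = g * 27
    return pairs

4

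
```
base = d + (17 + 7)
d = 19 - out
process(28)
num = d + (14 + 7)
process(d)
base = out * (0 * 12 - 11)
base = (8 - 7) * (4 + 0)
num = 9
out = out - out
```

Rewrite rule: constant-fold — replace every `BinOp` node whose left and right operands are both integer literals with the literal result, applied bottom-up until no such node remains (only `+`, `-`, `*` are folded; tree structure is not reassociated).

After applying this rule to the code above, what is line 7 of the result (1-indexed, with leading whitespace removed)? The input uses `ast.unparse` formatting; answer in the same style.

base = 4

Transformed code:
base = d + 24
d = 19 - out
process(28)
num = d + 21
process(d)
base = out * -11
base = 4
num = 9
out = out - out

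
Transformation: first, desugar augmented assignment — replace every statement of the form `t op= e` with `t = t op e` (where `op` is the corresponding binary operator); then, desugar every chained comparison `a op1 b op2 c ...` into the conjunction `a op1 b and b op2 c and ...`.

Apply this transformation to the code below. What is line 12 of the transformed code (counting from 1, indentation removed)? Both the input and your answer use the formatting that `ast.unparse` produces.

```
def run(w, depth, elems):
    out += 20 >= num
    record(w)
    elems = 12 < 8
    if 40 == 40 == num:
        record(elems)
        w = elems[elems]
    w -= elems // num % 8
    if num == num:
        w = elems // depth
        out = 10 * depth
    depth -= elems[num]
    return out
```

Transformed code:
def run(w, depth, elems):
    out = out + (20 >= num)
    record(w)
    elems = 12 < 8
    if 40 == 40 and 40 == num:
        record(elems)
        w = elems[elems]
    w = w - elems // num % 8
    if num == num:
        w = elems // depth
        out = 10 * depth
    depth = depth - elems[num]
    return out

depth = depth - elems[num]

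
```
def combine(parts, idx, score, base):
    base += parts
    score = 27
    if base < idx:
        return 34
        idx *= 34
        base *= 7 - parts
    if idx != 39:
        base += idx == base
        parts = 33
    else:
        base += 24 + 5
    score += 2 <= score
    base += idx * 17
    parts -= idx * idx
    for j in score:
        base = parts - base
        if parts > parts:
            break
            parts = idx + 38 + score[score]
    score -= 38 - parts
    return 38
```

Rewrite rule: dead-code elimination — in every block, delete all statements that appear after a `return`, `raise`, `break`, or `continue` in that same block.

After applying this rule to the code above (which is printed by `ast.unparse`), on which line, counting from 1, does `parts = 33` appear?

Transformed code:
def combine(parts, idx, score, base):
    base += parts
    score = 27
    if base < idx:
        return 34
    if idx != 39:
        base += idx == base
        parts = 33
    else:
        base += 24 + 5
    score += 2 <= score
    base += idx * 17
    parts -= idx * idx
    for j in score:
        base = parts - base
        if parts > parts:
            break
    score -= 38 - parts
    return 38

8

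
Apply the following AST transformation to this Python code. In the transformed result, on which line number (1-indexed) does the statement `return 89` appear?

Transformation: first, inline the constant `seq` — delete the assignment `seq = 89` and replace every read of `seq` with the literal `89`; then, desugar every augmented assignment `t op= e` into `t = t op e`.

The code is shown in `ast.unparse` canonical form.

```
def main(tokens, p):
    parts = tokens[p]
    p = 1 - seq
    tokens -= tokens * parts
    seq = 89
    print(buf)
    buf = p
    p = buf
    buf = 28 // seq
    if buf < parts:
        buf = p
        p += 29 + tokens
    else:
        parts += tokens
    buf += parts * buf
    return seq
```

15

Transformed code:
def main(tokens, p):
    parts = tokens[p]
    p = 1 - 89
    tokens = tokens - tokens * parts
    print(buf)
    buf = p
    p = buf
    buf = 28 // 89
    if buf < parts:
        buf = p
        p = p + (29 + tokens)
    else:
        parts = parts + tokens
    buf = buf + parts * buf
    return 89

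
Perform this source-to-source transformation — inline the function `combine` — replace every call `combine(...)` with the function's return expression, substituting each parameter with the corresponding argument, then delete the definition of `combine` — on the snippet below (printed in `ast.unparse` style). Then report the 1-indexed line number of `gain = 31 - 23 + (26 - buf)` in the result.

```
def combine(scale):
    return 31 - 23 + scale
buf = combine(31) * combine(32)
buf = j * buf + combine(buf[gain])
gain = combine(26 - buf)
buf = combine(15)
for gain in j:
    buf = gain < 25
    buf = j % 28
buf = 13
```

3

Transformed code:
buf = (31 - 23 + 31) * (31 - 23 + 32)
buf = j * buf + (31 - 23 + buf[gain])
gain = 31 - 23 + (26 - buf)
buf = 31 - 23 + 15
for gain in j:
    buf = gain < 25
    buf = j % 28
buf = 13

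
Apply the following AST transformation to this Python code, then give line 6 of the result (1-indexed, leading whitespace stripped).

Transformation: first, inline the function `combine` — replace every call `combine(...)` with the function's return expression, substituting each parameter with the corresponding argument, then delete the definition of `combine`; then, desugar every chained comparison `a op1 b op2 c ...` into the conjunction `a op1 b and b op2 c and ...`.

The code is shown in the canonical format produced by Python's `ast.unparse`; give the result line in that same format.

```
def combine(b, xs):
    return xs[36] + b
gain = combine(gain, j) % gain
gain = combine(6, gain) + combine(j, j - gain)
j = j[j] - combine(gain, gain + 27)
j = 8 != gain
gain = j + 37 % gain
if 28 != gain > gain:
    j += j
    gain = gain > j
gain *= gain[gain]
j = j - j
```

Transformed code:
gain = (j[36] + gain) % gain
gain = gain[36] + 6 + ((j - gain)[36] + j)
j = j[j] - ((gain + 27)[36] + gain)
j = 8 != gain
gain = j + 37 % gain
if 28 != gain and gain > gain:
    j += j
    gain = gain > j
gain *= gain[gain]
j = j - j

if 28 != gain and gain > gain:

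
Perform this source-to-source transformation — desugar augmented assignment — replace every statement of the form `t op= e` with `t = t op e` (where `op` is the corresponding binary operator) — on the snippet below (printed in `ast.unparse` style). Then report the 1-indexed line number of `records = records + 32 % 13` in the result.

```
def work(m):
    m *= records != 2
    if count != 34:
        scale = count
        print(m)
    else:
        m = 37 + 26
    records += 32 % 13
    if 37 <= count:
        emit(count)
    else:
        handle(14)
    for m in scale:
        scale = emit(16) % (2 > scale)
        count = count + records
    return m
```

8

Transformed code:
def work(m):
    m = m * (records != 2)
    if count != 34:
        scale = count
        print(m)
    else:
        m = 37 + 26
    records = records + 32 % 13
    if 37 <= count:
        emit(count)
    else:
        handle(14)
    for m in scale:
        scale = emit(16) % (2 > scale)
        count = count + records
    return m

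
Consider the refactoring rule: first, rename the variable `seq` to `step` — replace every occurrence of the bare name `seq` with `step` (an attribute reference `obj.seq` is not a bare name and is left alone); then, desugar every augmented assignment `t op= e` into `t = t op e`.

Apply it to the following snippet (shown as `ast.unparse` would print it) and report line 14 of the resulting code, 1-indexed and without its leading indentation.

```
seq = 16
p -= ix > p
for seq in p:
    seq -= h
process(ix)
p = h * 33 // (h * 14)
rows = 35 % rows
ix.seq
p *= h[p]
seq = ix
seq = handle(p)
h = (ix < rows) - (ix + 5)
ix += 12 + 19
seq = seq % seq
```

step = step % step

Transformed code:
step = 16
p = p - (ix > p)
for step in p:
    step = step - h
process(ix)
p = h * 33 // (h * 14)
rows = 35 % rows
ix.seq
p = p * h[p]
step = ix
step = handle(p)
h = (ix < rows) - (ix + 5)
ix = ix + (12 + 19)
step = step % step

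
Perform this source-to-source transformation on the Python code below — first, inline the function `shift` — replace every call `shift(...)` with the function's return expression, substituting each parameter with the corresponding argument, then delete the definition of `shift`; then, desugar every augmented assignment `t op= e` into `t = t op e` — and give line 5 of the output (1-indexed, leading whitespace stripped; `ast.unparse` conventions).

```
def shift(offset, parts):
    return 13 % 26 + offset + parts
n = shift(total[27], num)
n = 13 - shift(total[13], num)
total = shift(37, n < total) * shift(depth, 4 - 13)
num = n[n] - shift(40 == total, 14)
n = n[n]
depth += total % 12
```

n = n[n]

Transformed code:
n = 13 % 26 + total[27] + num
n = 13 - (13 % 26 + total[13] + num)
total = (13 % 26 + 37 + (n < total)) * (13 % 26 + depth + (4 - 13))
num = n[n] - (13 % 26 + (40 == total) + 14)
n = n[n]
depth = depth + total % 12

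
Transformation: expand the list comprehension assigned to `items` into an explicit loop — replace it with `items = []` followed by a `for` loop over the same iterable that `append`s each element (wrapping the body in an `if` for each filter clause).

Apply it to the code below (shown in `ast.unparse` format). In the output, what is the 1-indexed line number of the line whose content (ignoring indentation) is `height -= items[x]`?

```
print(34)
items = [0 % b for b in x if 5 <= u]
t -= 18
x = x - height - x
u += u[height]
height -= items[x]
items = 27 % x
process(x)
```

Transformed code:
print(34)
items = []
for b in x:
    if 5 <= u:
        items.append(0 % b)
t -= 18
x = x - height - x
u += u[height]
height -= items[x]
items = 27 % x
process(x)

9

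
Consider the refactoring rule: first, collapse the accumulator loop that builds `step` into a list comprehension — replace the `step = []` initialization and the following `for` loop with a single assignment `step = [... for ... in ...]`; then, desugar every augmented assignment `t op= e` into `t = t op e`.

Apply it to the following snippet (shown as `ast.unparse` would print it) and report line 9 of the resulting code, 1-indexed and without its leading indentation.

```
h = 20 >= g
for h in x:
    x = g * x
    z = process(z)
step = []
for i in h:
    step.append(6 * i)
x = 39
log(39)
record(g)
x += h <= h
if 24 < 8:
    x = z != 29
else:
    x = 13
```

x = x + (h <= h)

Transformed code:
h = 20 >= g
for h in x:
    x = g * x
    z = process(z)
step = [6 * i for i in h]
x = 39
log(39)
record(g)
x = x + (h <= h)
if 24 < 8:
    x = z != 29
else:
    x = 13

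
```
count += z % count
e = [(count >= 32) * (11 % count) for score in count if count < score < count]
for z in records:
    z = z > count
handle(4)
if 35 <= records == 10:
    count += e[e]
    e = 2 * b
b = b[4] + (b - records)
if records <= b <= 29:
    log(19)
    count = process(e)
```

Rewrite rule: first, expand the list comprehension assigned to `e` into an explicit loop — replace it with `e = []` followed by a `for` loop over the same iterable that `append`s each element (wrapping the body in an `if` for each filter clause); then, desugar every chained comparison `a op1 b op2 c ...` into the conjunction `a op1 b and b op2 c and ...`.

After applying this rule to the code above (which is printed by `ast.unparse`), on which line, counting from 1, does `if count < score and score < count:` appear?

4

Transformed code:
count += z % count
e = []
for score in count:
    if count < score and score < count:
        e.append((count >= 32) * (11 % count))
for z in records:
    z = z > count
handle(4)
if 35 <= records and records == 10:
    count += e[e]
    e = 2 * b
b = b[4] + (b - records)
if records <= b and b <= 29:
    log(19)
    count = process(e)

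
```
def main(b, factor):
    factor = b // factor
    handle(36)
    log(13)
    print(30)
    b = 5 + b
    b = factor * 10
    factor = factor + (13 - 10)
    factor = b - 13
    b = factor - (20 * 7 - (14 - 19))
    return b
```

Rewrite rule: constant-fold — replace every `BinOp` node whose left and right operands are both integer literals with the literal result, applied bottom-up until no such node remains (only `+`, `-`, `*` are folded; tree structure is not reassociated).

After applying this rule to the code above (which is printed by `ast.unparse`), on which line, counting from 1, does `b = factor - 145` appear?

Transformed code:
def main(b, factor):
    factor = b // factor
    handle(36)
    log(13)
    print(30)
    b = 5 + b
    b = factor * 10
    factor = factor + 3
    factor = b - 13
    b = factor - 145
    return b

10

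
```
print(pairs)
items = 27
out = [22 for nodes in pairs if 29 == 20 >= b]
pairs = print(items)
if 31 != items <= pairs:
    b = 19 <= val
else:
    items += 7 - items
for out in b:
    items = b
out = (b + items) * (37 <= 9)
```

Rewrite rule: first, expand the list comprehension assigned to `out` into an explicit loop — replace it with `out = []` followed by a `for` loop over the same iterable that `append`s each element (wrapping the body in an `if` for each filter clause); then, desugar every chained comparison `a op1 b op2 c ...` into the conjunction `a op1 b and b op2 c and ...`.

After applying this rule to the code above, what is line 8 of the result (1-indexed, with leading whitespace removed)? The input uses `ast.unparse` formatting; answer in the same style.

Transformed code:
print(pairs)
items = 27
out = []
for nodes in pairs:
    if 29 == 20 and 20 >= b:
        out.append(22)
pairs = print(items)
if 31 != items and items <= pairs:
    b = 19 <= val
else:
    items += 7 - items
for out in b:
    items = b
out = (b + items) * (37 <= 9)

if 31 != items and items <= pairs:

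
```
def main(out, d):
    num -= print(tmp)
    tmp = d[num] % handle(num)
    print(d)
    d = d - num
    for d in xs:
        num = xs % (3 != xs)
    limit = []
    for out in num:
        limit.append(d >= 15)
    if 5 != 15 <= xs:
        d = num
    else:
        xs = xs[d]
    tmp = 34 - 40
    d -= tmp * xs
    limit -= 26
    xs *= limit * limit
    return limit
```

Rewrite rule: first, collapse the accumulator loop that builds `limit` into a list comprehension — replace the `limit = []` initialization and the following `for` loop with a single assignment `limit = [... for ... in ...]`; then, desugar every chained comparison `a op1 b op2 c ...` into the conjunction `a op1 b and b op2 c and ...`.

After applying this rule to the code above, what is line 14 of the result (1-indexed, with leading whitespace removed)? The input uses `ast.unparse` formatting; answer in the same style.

Transformed code:
def main(out, d):
    num -= print(tmp)
    tmp = d[num] % handle(num)
    print(d)
    d = d - num
    for d in xs:
        num = xs % (3 != xs)
    limit = [d >= 15 for out in num]
    if 5 != 15 and 15 <= xs:
        d = num
    else:
        xs = xs[d]
    tmp = 34 - 40
    d -= tmp * xs
    limit -= 26
    xs *= limit * limit
    return limit

d -= tmp * xs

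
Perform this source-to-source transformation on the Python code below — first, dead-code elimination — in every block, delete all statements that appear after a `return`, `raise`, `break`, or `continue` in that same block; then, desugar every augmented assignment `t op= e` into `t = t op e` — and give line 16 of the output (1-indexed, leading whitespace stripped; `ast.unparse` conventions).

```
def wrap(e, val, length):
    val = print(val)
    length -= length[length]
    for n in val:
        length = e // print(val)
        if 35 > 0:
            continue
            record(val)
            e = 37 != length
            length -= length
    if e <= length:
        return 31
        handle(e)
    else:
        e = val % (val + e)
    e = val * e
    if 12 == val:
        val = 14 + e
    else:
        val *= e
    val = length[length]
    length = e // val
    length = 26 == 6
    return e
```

val = val * e

Transformed code:
def wrap(e, val, length):
    val = print(val)
    length = length - length[length]
    for n in val:
        length = e // print(val)
        if 35 > 0:
            continue
    if e <= length:
        return 31
    else:
        e = val % (val + e)
    e = val * e
    if 12 == val:
        val = 14 + e
    else:
        val = val * e
    val = length[length]
    length = e // val
    length = 26 == 6
    return e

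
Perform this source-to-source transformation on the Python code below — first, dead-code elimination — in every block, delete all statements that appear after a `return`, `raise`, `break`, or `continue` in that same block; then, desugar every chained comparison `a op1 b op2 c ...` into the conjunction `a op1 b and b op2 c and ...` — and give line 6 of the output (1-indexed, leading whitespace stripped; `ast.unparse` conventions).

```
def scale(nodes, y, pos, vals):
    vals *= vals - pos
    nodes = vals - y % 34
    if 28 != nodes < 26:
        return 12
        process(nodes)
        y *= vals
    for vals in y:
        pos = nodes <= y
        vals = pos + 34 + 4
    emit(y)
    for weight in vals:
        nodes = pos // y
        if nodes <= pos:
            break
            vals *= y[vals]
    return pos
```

Transformed code:
def scale(nodes, y, pos, vals):
    vals *= vals - pos
    nodes = vals - y % 34
    if 28 != nodes and nodes < 26:
        return 12
    for vals in y:
        pos = nodes <= y
        vals = pos + 34 + 4
    emit(y)
    for weight in vals:
        nodes = pos // y
        if nodes <= pos:
            break
    return pos

for vals in y:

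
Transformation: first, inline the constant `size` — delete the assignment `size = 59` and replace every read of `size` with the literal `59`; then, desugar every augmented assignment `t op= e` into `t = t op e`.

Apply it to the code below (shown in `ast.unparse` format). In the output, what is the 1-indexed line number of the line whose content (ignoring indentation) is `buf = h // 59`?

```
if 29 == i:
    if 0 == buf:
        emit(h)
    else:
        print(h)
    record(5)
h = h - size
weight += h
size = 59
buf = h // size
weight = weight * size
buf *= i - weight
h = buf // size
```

9

Transformed code:
if 29 == i:
    if 0 == buf:
        emit(h)
    else:
        print(h)
    record(5)
h = h - 59
weight = weight + h
buf = h // 59
weight = weight * 59
buf = buf * (i - weight)
h = buf // 59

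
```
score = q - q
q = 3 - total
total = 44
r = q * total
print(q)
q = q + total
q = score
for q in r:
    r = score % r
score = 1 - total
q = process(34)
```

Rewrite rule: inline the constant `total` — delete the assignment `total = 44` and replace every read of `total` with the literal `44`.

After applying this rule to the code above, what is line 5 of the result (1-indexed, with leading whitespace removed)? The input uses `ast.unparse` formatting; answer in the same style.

Transformed code:
score = q - q
q = 3 - 44
r = q * 44
print(q)
q = q + 44
q = score
for q in r:
    r = score % r
score = 1 - 44
q = process(34)

q = q + 44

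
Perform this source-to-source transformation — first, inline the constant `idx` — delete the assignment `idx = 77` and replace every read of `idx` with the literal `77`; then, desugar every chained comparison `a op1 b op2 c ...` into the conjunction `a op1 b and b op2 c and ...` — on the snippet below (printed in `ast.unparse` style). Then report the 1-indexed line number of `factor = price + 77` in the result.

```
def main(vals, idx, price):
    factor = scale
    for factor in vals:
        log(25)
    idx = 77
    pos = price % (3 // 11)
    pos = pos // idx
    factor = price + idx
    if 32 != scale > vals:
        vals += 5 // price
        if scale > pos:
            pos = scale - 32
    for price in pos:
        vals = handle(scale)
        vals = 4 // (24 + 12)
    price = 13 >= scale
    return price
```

7

Transformed code:
def main(vals, idx, price):
    factor = scale
    for factor in vals:
        log(25)
    pos = price % (3 // 11)
    pos = pos // 77
    factor = price + 77
    if 32 != scale and scale > vals:
        vals += 5 // price
        if scale > pos:
            pos = scale - 32
    for price in pos:
        vals = handle(scale)
        vals = 4 // (24 + 12)
    price = 13 >= scale
    return price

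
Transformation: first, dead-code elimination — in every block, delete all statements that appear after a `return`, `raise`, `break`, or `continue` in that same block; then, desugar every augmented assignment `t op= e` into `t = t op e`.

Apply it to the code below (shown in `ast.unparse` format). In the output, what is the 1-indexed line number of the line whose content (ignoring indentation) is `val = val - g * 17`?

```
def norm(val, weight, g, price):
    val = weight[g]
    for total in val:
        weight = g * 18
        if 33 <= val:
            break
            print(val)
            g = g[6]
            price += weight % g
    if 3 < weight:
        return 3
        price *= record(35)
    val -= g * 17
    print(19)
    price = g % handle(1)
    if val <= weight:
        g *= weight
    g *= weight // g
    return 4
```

9

Transformed code:
def norm(val, weight, g, price):
    val = weight[g]
    for total in val:
        weight = g * 18
        if 33 <= val:
            break
    if 3 < weight:
        return 3
    val = val - g * 17
    print(19)
    price = g % handle(1)
    if val <= weight:
        g = g * weight
    g = g * (weight // g)
    return 4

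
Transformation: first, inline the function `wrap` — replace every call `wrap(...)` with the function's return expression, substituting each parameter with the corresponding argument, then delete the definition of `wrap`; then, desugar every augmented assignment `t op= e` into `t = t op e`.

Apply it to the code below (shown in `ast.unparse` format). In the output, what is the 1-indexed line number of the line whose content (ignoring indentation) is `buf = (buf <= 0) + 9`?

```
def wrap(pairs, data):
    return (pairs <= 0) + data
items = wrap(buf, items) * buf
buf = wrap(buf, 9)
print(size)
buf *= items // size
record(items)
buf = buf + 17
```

2

Transformed code:
items = ((buf <= 0) + items) * buf
buf = (buf <= 0) + 9
print(size)
buf = buf * (items // size)
record(items)
buf = buf + 17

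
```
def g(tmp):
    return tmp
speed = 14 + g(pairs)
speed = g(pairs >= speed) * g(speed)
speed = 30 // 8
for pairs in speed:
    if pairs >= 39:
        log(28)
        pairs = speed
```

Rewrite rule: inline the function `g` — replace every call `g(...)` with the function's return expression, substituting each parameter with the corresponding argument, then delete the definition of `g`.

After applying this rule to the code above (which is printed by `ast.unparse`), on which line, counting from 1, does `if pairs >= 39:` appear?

5

Transformed code:
speed = 14 + pairs
speed = (pairs >= speed) * speed
speed = 30 // 8
for pairs in speed:
    if pairs >= 39:
        log(28)
        pairs = speed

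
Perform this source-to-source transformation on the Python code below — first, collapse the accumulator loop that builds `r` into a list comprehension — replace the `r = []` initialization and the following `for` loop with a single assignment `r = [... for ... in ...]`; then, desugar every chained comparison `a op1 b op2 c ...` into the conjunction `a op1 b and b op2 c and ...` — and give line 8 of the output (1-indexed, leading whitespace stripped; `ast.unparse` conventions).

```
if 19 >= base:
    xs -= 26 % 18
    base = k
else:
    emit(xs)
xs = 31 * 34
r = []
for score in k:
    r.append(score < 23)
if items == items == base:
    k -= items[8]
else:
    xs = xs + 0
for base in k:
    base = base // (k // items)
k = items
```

if items == items and items == base:

Transformed code:
if 19 >= base:
    xs -= 26 % 18
    base = k
else:
    emit(xs)
xs = 31 * 34
r = [score < 23 for score in k]
if items == items and items == base:
    k -= items[8]
else:
    xs = xs + 0
for base in k:
    base = base // (k // items)
k = items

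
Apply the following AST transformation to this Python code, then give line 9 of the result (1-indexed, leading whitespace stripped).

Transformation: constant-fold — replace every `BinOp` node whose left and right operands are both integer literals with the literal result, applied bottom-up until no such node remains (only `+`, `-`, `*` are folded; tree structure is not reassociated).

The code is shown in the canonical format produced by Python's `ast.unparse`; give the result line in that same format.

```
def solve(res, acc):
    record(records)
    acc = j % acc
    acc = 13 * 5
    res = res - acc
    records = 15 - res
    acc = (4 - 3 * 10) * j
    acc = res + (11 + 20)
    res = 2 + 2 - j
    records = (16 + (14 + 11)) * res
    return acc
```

res = 4 - j

Transformed code:
def solve(res, acc):
    record(records)
    acc = j % acc
    acc = 65
    res = res - acc
    records = 15 - res
    acc = -26 * j
    acc = res + 31
    res = 4 - j
    records = 41 * res
    return acc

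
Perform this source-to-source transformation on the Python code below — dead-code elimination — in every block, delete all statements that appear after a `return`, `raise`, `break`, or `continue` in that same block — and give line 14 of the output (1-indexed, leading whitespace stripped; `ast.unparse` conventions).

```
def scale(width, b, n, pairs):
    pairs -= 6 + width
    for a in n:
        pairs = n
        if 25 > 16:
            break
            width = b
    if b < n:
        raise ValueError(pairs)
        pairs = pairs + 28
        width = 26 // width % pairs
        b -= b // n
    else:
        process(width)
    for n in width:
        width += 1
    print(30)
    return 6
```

Transformed code:
def scale(width, b, n, pairs):
    pairs -= 6 + width
    for a in n:
        pairs = n
        if 25 > 16:
            break
    if b < n:
        raise ValueError(pairs)
    else:
        process(width)
    for n in width:
        width += 1
    print(30)
    return 6

return 6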